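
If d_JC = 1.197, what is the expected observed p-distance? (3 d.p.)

p = (3/4)(1 − e^(−4d/3)) = 0.75 × (1 − e^(-1.596)) = 0.75 × (1 − 0.202706) = 0.597971.

0.598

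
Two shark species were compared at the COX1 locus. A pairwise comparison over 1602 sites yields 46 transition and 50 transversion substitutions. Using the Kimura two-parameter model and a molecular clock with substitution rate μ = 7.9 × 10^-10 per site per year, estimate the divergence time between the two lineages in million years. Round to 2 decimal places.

P = 46/1602 ≈ 0.028714 and Q = 50/1602 ≈ 0.031211.
Under the Kimura two-parameter model, d = −½ ln(1 − 2P − Q) − ¼ ln(1 − 2Q).
1 − 2P − Q = 0.911361, giving −½ ln(0.911361) = 0.046408.
1 − 2Q = 0.937578, giving −¼ ln(0.937578) = 0.016114.
d = 0.046408 + 0.016114 = 0.062522.
Under a molecular clock d = 2μt, so t = d/(2μ) = 0.062522 / (2 × 7.9 × 10^-10) = 39.57 million years.

39.57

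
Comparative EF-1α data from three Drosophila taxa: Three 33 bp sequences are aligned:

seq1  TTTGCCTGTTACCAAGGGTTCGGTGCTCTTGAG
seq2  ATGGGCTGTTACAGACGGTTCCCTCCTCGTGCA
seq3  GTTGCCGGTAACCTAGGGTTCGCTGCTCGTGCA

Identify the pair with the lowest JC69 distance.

seq1 and seq3

seq1–seq2: 12/33 differ, p = 0.364, d = 0.497.
seq1–seq3: 8/33 differ, p = 0.242, d = 0.293.
seq2–seq3: 10/33 differ, p = 0.303, d = 0.388.
The smallest distance is between seq1 and seq3.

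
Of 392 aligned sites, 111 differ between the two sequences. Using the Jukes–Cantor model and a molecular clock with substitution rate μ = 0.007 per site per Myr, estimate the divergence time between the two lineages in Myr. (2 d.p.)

p = 111/392 ≈ 0.283163.
d = −(3/4) ln(1 − 4p/3) = −0.75 ln(1 − 0.377551) = −0.75 ln(0.622449)
  = −0.75 × (-0.474094) = 0.355571 substitutions/site.
Under a molecular clock d = 2μt, so t = d/(2μ) = 0.355571 / (2 × 0.007) = 25.40 Myr.

25.40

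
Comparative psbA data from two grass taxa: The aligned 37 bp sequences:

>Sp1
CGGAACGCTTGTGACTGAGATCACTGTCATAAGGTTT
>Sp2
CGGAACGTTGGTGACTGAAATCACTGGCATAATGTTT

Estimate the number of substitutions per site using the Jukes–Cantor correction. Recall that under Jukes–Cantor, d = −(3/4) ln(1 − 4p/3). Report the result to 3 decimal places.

0.149

The sequences differ at 5 of 37 sites (8, 10, 19, 27, 33), so p = 5/37 ≈ 0.135135.
d = −(3/4) ln(1 − 4p/3) = −0.75 ln(1 − 0.18018) = −0.75 ln(0.81982)
  = −0.75 × (-0.198670) = 0.149003 substitutions/site.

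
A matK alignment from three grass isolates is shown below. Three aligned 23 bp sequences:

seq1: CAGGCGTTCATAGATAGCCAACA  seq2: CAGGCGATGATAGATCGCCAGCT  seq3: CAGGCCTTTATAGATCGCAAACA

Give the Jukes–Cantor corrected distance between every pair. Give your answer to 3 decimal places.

seq1–seq2: 5/23 sites differ → p ≈ 0.217391, d = −0.75 ln(1 − 0.289855) = 0.256715 ≈ 0.257.
seq1–seq3: 4/23 sites differ → p ≈ 0.173913, d = −0.75 ln(1 − 0.231884) = 0.197861 ≈ 0.198.
seq2–seq3: 6/23 sites differ → p ≈ 0.26087, d = −0.75 ln(1 − 0.347827) = 0.320584 ≈ 0.321.

d(seq1,seq2) = 0.257, d(seq1,seq3) = 0.198, d(seq2,seq3) = 0.321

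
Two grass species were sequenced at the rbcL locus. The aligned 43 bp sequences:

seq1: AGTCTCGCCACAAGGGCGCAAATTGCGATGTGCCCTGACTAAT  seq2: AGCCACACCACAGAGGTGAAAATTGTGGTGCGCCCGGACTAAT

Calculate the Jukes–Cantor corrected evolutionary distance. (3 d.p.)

The sequences differ at 11 of 43 sites, so p = 11/43 ≈ 0.255814.
d = −(3/4) ln(1 − 4p/3) = −0.75 ln(1 − 0.341085) = −0.75 ln(0.658915)
  = −0.75 × (-0.417161) = 0.312871 substitutions/site.

0.313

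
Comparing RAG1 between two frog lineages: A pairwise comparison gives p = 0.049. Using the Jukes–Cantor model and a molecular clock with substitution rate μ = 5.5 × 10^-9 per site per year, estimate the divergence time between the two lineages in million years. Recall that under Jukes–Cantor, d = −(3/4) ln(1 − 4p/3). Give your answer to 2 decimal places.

d = −(3/4) ln(1 − 4p/3) = −0.75 ln(1 − 0.065333) = −0.75 ln(0.934667)
  = −0.75 × (-0.067565) = 0.050674 substitutions/site.
Under a molecular clock d = 2μt, so t = d/(2μ) = 0.050674 / (2 × 5.5 × 10^-9) = 4.61 million years.

4.61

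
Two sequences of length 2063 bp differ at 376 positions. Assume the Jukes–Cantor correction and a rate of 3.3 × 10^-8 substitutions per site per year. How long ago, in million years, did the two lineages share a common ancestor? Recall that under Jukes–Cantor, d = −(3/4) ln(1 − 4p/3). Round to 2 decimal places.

3.16

p = 376/2063 ≈ 0.182259.
d = −(3/4) ln(1 − 4p/3) = −0.75 ln(1 − 0.243012) = −0.75 ln(0.756988)
  = −0.75 × (-0.278408) = 0.208806 substitutions/site.
Under a molecular clock d = 2μt, so t = d/(2μ) = 0.208806 / (2 × 3.3 × 10^-8) = 3.16 million years.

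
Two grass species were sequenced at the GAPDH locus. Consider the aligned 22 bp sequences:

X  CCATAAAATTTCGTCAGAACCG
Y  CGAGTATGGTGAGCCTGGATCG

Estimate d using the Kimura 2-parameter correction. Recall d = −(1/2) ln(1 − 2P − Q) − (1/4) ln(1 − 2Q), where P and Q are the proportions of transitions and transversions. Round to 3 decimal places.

0.974

Of 22 sites, 4 differences are transitions and 8 are transversions, so P = 4/22 ≈ 0.181818 and Q = 8/22 ≈ 0.363636.
Under the Kimura two-parameter model, d = −½ ln(1 − 2P − Q) − ¼ ln(1 − 2Q).
1 − 2P − Q = 0.272728, giving −½ ln(0.272728) = 0.649640.
1 − 2Q = 0.272728, giving −¼ ln(0.272728) = 0.324820.
d = 0.649640 + 0.324820 = 0.974460.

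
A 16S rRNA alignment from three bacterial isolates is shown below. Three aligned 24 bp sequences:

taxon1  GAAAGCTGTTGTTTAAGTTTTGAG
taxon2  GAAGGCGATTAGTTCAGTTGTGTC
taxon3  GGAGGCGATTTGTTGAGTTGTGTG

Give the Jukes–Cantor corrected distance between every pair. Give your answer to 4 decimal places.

d(taxon1,taxon2) = 0.5199, d(taxon1,taxon3) = 0.5199, d(taxon2,taxon3) = 0.1885

taxon1–taxon2: 9/24 sites differ → p = 0.375, d = −0.75 ln(1 − 0.5) = 0.519860 ≈ 0.5199.
taxon1–taxon3: 9/24 sites differ → p = 0.375, d = −0.75 ln(1 − 0.5) = 0.519860 ≈ 0.5199.
taxon2–taxon3: 4/24 sites differ → p ≈ 0.166667, d = −0.75 ln(1 − 0.222223) = 0.188487 ≈ 0.1885.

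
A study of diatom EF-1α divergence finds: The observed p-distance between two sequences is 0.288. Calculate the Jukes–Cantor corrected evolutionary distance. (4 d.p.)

0.3634

d = −(3/4) ln(1 − 4p/3) = −0.75 ln(1 − 0.384) = −0.75 ln(0.616)
  = −0.75 × (-0.484508) = 0.363381 substitutions/site.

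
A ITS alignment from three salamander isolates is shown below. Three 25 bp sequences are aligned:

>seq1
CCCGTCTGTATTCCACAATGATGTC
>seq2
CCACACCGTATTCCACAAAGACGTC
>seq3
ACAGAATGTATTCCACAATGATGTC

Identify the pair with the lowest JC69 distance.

seq1–seq2: 6/25 differ, p = 0.240, d = 0.289.
seq1–seq3: 4/25 differ, p = 0.160, d = 0.180.
seq2–seq3: 6/25 differ, p = 0.240, d = 0.289.
The smallest distance is between seq1 and seq3.

seq1 and seq3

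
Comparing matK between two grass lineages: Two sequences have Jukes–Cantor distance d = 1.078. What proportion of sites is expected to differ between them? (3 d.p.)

p = (3/4)(1 − e^(−4d/3)) = 0.75 × (1 − e^(-1.437333)) = 0.75 × (1 − 0.237560) = 0.571830.

0.572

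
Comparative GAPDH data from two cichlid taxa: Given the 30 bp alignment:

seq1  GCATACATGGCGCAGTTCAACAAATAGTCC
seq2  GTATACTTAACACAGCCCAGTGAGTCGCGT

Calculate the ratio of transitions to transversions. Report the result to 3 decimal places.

4.000

Transitions are A↔G and C↔T; transversions are all other mismatches.
Transitions: 12. Transversions: 3.
R = 12/3 = 4.000.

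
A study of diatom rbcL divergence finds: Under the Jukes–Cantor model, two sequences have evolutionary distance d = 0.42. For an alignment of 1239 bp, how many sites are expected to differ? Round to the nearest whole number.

Invert JC69: p = (3/4)(1 − e^(−4d/3)) = 0.75 × (1 − e^(-0.56)) = 0.75 × (1 − 0.571209) = 0.321593.
Expected differing sites = pL ≈ 0.321593 × 1239 = 398.453727 ≈ 398.

398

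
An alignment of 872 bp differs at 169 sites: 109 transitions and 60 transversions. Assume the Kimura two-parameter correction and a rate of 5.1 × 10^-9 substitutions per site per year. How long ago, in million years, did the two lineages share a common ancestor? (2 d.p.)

P = 109/872 = 0.125 and Q = 60/872 ≈ 0.068807.
Under the Kimura two-parameter model, d = −½ ln(1 − 2P − Q) − ¼ ln(1 − 2Q).
1 − 2P − Q = 0.681193, giving −½ ln(0.681193) = 0.191955.
1 − 2Q = 0.862386, giving −¼ ln(0.862386) = 0.037013.
d = 0.191955 + 0.037013 = 0.228968.
Under a molecular clock d = 2μt, so t = d/(2μ) = 0.228968 / (2 × 5.1 × 10^-9) = 22.45 million years.

22.45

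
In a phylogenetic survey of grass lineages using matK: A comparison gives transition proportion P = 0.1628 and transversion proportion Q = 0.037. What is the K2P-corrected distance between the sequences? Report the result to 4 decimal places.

0.2444

Under the Kimura two-parameter model, d = −½ ln(1 − 2P − Q) − ¼ ln(1 − 2Q).
1 − 2P − Q = 0.6374, giving −½ ln(0.6374) = 0.225179.
1 − 2Q = 0.926, giving −¼ ln(0.926) = 0.019220.
d = 0.225179 + 0.019220 = 0.244399.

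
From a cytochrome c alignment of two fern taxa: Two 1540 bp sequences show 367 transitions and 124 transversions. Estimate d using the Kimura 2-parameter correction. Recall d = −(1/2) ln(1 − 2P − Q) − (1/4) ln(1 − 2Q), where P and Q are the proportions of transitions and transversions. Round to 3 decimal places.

0.451

P = 367/1540 ≈ 0.238312 and Q = 124/1540 ≈ 0.080519.
Under the Kimura two-parameter model, d = −½ ln(1 − 2P − Q) − ¼ ln(1 − 2Q).
1 − 2P − Q = 0.442857, giving −½ ln(0.442857) = 0.407254.
1 − 2Q = 0.838962, giving −¼ ln(0.838962) = 0.043897.
d = 0.407254 + 0.043897 = 0.451151.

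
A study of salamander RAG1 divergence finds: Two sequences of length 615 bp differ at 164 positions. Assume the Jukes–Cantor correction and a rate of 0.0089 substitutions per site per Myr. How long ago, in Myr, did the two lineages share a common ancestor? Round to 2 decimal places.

p = 164/615 ≈ 0.266667.
d = −(3/4) ln(1 − 4p/3) = −0.75 ln(1 − 0.355556) = −0.75 ln(0.644444)
  = −0.75 × (-0.439367) = 0.329525 substitutions/site.
Under a molecular clock d = 2μt, so t = d/(2μ) = 0.329525 / (2 × 0.0089) = 18.51 Myr.

18.51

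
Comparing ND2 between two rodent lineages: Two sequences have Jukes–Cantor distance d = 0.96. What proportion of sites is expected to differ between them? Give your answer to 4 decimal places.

0.5415

p = (3/4)(1 − e^(−4d/3)) = 0.75 × (1 − e^(-1.28)) = 0.75 × (1 − 0.278037) = 0.541472.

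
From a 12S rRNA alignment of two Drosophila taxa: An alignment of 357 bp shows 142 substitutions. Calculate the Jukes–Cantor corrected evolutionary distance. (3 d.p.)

0.567

p = 142/357 ≈ 0.397759.
d = −(3/4) ln(1 − 4p/3) = −0.75 ln(1 − 0.530345) = −0.75 ln(0.469655)
  = −0.75 × (-0.755757) = 0.566818 substitutions/site.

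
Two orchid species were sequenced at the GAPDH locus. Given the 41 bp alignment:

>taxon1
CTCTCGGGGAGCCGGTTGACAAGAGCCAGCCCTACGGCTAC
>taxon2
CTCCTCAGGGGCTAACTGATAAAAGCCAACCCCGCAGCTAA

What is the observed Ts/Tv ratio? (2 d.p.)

Transitions are A↔G and C↔T; transversions are all other mismatches.
Transitions: 14. Transversions: 2.
R = 14/2 = 7.00.

7.00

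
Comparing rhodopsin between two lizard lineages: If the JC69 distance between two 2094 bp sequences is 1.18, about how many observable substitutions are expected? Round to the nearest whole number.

Invert JC69: p = (3/4)(1 − e^(−4d/3)) = 0.75 × (1 − e^(-1.573333)) = 0.75 × (1 − 0.207353) = 0.594485.
Expected differing sites = pL ≈ 0.594485 × 2094 = 1244.85159 ≈ 1245.

1245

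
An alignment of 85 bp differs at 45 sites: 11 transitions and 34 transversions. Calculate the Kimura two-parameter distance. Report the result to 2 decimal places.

P = 11/85 ≈ 0.129412 and Q = 34/85 = 0.4.
Under the Kimura two-parameter model, d = −½ ln(1 − 2P − Q) − ¼ ln(1 − 2Q).
1 − 2P − Q = 0.341176, giving −½ ln(0.341176) = 0.537678.
1 − 2Q = 0.2, giving −¼ ln(0.2) = 0.402359.
d = 0.537678 + 0.402359 = 0.940037.

0.94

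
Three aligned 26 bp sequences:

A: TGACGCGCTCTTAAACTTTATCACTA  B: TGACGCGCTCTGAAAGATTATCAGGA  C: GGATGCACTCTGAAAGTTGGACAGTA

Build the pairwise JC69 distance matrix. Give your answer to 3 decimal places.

d(A,B) = 0.222, d(A,C) = 0.464, d(B,C) = 0.396

A–B: 5/26 sites differ → p ≈ 0.192308, d = −0.75 ln(1 − 0.256411) = 0.222200 ≈ 0.222.
A–C: 9/26 sites differ → p ≈ 0.346154, d = −0.75 ln(1 − 0.461539) = 0.464280 ≈ 0.464.
B–C: 8/26 sites differ → p ≈ 0.307692, d = −0.75 ln(1 − 0.410256) = 0.396050 ≈ 0.396.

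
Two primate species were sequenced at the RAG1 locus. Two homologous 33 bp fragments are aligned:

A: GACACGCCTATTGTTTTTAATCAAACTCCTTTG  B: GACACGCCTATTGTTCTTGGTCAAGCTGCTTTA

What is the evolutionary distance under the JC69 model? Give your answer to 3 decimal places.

0.208

The sequences differ at 6 of 33 sites (16, 19, 20, 25, 28, 33), so p = 6/33 ≈ 0.181818.
d = −(3/4) ln(1 − 4p/3) = −0.75 ln(1 − 0.242424) = −0.75 ln(0.757576)
  = −0.75 × (-0.277631) = 0.208223 substitutions/site.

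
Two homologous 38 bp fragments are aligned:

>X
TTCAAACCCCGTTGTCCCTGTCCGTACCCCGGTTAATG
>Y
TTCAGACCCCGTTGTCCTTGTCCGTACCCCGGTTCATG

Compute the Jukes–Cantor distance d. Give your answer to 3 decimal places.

0.083

The sequences differ at 3 of 38 sites (5, 18, 35), so p = 3/38 ≈ 0.078947.
d = −(3/4) ln(1 − 4p/3) = −0.75 ln(1 − 0.105263) = −0.75 ln(0.894737)
  = −0.75 × (-0.111225) = 0.083419 substitutions/site.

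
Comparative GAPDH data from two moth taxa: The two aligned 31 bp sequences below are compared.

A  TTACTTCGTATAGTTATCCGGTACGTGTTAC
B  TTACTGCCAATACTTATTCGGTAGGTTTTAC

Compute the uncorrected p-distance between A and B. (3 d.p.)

The sequences differ at 7 of 31 positions (sites 6, 8, 9, 13, 18, 24, 27).
p = 7/31 = 0.225806… ≈ 0.226 (to 3 d.p.).

0.226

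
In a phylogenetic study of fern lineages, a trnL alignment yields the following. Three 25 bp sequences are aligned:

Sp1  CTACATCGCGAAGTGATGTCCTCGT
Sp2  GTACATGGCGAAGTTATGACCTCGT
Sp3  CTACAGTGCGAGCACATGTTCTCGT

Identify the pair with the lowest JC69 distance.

Sp1 and Sp2

Sp1–Sp2: 4/25 differ, p = 0.160, d = 0.180.
Sp1–Sp3: 7/25 differ, p = 0.280, d = 0.351.
Sp2–Sp3: 9/25 differ, p = 0.360, d = 0.490.
The smallest distance is between Sp1 and Sp2.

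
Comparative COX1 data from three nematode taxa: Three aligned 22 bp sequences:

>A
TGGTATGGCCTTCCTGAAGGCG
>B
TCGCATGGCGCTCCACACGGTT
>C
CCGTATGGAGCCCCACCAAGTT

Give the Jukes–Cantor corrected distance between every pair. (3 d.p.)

d(A,B) = 0.591, d(A,C) = 0.974, d(B,C) = 0.414

A–B: 9/22 sites differ → p ≈ 0.409091, d = −0.75 ln(1 − 0.545455) = 0.591344 ≈ 0.591.
A–C: 12/22 sites differ → p ≈ 0.545455, d = −0.75 ln(1 − 0.727273) = 0.974463 ≈ 0.974.
B–C: 7/22 sites differ → p ≈ 0.318182, d = −0.75 ln(1 − 0.424243) = 0.414052 ≈ 0.414.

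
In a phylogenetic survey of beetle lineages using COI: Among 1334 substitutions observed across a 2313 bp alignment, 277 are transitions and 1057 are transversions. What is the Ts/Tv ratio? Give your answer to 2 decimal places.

R = 277/1057 = 0.262062… ≈ 0.26 (to 2 d.p.).

0.26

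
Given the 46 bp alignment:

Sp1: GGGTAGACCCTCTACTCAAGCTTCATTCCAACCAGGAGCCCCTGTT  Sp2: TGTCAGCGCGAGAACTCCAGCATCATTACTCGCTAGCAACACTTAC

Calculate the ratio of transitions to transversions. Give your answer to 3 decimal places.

0.200

Transitions are A↔G and C↔T; transversions are all other mismatches.
Transitions: 4. Transversions: 20.
R = 4/20 = 0.200.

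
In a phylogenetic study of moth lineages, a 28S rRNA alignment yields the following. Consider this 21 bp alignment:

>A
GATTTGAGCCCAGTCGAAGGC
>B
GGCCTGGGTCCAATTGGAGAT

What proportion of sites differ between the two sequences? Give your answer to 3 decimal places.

The sequences differ at 10 of 21 positions (sites 2, 3, 4, 7, 9, 13, 15, 17, 20, 21).
p = 10/21 = 0.476190… ≈ 0.476 (to 3 d.p.).

0.476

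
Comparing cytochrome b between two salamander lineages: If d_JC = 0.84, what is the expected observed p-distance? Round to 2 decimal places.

p = (3/4)(1 − e^(−4d/3)) = 0.75 × (1 − e^(-1.12)) = 0.75 × (1 − 0.326280) = 0.505290.

0.51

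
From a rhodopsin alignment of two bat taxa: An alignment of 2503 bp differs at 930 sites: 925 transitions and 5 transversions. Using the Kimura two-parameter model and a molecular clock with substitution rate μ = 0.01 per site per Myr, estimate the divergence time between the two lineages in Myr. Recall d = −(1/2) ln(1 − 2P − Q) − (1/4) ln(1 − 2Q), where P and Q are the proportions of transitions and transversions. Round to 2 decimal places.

P = 925/2503 ≈ 0.369557 and Q = 5/2503 ≈ 0.001998.
Under the Kimura two-parameter model, d = −½ ln(1 − 2P − Q) − ¼ ln(1 − 2Q).
1 − 2P − Q = 0.258888, giving −½ ln(0.258888) = 0.675680.
1 − 2Q = 0.996004, giving −¼ ln(0.996004) = 0.001001.
d = 0.675680 + 0.001001 = 0.676681.
Under a molecular clock d = 2μt, so t = d/(2μ) = 0.676681 / (2 × 0.01) = 33.83 Myr.

33.83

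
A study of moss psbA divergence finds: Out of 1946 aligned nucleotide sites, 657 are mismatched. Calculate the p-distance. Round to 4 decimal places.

p = 657/1946 = 0.337615… ≈ 0.3376 (to 4 d.p.).

0.3376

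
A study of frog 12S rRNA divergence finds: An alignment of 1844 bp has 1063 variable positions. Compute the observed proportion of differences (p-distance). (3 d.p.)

0.576

p = 1063/1844 = 0.576464… ≈ 0.576 (to 3 d.p.).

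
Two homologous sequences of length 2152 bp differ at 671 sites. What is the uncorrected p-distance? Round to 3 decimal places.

p = 671/2152 = 0.311802… ≈ 0.312 (to 3 d.p.).

0.312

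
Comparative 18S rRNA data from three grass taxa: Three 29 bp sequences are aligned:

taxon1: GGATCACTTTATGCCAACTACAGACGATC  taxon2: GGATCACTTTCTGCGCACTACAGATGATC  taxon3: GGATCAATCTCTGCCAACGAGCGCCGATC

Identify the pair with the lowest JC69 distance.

taxon1–taxon2: 4/29 differ, p = 0.138, d = 0.152.
taxon1–taxon3: 7/29 differ, p = 0.241, d = 0.291.
taxon2–taxon3: 9/29 differ, p = 0.310, d = 0.401.
The smallest distance is between taxon1 and taxon2.

taxon1 and taxon2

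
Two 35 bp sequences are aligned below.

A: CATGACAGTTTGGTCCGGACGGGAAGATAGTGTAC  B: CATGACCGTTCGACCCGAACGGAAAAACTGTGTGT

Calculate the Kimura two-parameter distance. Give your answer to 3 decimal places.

Of 35 sites, 9 differences are transitions and 2 are transversions, so P = 9/35 ≈ 0.257143 and Q = 2/35 ≈ 0.057143.
Under the Kimura two-parameter model, d = −½ ln(1 − 2P − Q) − ¼ ln(1 − 2Q).
1 − 2P − Q = 0.428571, giving −½ ln(0.428571) = 0.423649.
1 − 2Q = 0.885714, giving −¼ ln(0.885714) = 0.030340.
d = 0.423649 + 0.030340 = 0.453989.

0.454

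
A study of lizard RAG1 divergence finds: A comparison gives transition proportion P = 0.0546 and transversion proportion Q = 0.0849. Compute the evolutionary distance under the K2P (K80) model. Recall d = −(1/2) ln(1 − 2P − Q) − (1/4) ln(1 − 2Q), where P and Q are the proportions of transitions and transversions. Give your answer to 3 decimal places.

Under the Kimura two-parameter model, d = −½ ln(1 − 2P − Q) − ¼ ln(1 − 2Q).
1 − 2P − Q = 0.8059, giving −½ ln(0.8059) = 0.107898.
1 − 2Q = 0.8302, giving −¼ ln(0.8302) = 0.046522.
d = 0.107898 + 0.046522 = 0.154420.

0.154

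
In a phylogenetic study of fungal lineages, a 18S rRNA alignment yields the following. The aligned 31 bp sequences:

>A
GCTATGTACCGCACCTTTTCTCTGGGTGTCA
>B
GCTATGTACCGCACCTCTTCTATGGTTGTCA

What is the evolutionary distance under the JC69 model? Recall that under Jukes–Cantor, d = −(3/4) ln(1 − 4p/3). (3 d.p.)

0.104

The sequences differ at 3 of 31 sites (17, 22, 26), so p = 3/31 ≈ 0.096774.
d = −(3/4) ln(1 − 4p/3) = −0.75 ln(1 − 0.129032) = −0.75 ln(0.870968)
  = −0.75 × (-0.138150) = 0.103613 substitutions/site.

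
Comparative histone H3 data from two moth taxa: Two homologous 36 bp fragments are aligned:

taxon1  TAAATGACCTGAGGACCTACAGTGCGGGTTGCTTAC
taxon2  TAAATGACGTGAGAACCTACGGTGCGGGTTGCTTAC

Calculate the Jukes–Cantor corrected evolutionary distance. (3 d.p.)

0.088

The sequences differ at 3 of 36 sites (9, 14, 21), so p = 3/36 ≈ 0.083333.
d = −(3/4) ln(1 − 4p/3) = −0.75 ln(1 − 0.111111) = −0.75 ln(0.888889)
  = −0.75 × (-0.117783) = 0.088337 substitutions/site.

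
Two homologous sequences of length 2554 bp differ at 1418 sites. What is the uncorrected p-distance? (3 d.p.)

p = 1418/2554 = 0.555207… ≈ 0.555 (to 3 d.p.).

0.555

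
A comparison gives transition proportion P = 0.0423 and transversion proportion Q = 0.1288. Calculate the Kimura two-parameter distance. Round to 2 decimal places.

Under the Kimura two-parameter model, d = −½ ln(1 − 2P − Q) − ¼ ln(1 − 2Q).
1 − 2P − Q = 0.7866, giving −½ ln(0.7866) = 0.120018.
1 − 2Q = 0.7424, giving −¼ ln(0.7424) = 0.074467.
d = 0.120018 + 0.074467 = 0.194485.

0.19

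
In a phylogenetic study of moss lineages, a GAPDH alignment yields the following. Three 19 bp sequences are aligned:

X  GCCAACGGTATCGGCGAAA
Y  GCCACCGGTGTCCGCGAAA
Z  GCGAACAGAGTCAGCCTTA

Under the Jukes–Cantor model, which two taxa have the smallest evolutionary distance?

X and Y

X–Y: 3/19 differ, p = 0.158, d = 0.177.
X–Z: 8/19 differ, p = 0.421, d = 0.618.
Y–Z: 8/19 differ, p = 0.421, d = 0.618.
The smallest distance is between X and Y.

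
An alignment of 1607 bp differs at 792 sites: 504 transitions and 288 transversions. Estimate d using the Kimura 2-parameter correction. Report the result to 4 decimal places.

0.9321

P = 504/1607 ≈ 0.313628 and Q = 288/1607 ≈ 0.179216.
Under the Kimura two-parameter model, d = −½ ln(1 − 2P − Q) − ¼ ln(1 − 2Q).
1 − 2P − Q = 0.193528, giving −½ ln(0.193528) = 0.821167.
1 − 2Q = 0.641568, giving −¼ ln(0.641568) = 0.110960.
d = 0.821167 + 0.110960 = 0.932127.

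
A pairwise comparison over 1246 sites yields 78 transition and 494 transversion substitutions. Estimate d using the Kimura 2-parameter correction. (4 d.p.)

P = 78/1246 ≈ 0.0626 and Q = 494/1246 ≈ 0.396469.
Under the Kimura two-parameter model, d = −½ ln(1 − 2P − Q) − ¼ ln(1 − 2Q).
1 − 2P − Q = 0.478331, giving −½ ln(0.478331) = 0.368726.
1 − 2Q = 0.207062, giving −¼ ln(0.207062) = 0.393684.
d = 0.368726 + 0.393684 = 0.762410.

0.7624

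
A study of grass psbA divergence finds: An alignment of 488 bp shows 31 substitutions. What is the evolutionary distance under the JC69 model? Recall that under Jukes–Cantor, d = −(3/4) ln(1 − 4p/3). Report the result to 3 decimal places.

0.066

p = 31/488 ≈ 0.063525.
d = −(3/4) ln(1 − 4p/3) = −0.75 ln(1 − 0.0847) = −0.75 ln(0.9153)
  = −0.75 × (-0.088503) = 0.066377 substitutions/site.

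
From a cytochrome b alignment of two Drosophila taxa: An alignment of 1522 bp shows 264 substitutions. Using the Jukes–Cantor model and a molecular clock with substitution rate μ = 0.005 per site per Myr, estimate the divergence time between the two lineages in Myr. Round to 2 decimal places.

p = 264/1522 ≈ 0.173456.
d = −(3/4) ln(1 − 4p/3) = −0.75 ln(1 − 0.231275) = −0.75 ln(0.768725)
  = −0.75 × (-0.263022) = 0.197267 substitutions/site.
Under a molecular clock d = 2μt, so t = d/(2μ) = 0.197267 / (2 × 0.005) = 19.73 Myr.

19.73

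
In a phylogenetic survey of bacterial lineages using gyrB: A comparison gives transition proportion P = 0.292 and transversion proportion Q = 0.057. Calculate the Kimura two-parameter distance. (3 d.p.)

Under the Kimura two-parameter model, d = −½ ln(1 − 2P − Q) − ¼ ln(1 − 2Q).
1 − 2P − Q = 0.359, giving −½ ln(0.359) = 0.512216.
1 − 2Q = 0.886, giving −¼ ln(0.886) = 0.030260.
d = 0.512216 + 0.030260 = 0.542476.

0.542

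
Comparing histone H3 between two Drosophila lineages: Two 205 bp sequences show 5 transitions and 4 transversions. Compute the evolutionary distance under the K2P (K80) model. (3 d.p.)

0.045

P = 5/205 ≈ 0.02439 and Q = 4/205 ≈ 0.019512.
Under the Kimura two-parameter model, d = −½ ln(1 − 2P − Q) − ¼ ln(1 − 2Q).
1 − 2P − Q = 0.931708, giving −½ ln(0.931708) = 0.035368.
1 − 2Q = 0.960976, giving −¼ ln(0.960976) = 0.009951.
d = 0.035368 + 0.009951 = 0.045319.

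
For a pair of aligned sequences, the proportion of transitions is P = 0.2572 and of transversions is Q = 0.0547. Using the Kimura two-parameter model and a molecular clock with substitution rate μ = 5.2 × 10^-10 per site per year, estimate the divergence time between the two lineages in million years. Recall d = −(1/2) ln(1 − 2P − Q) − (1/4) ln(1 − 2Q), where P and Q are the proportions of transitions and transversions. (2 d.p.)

Under the Kimura two-parameter model, d = −½ ln(1 − 2P − Q) − ¼ ln(1 − 2Q).
1 − 2P − Q = 0.4309, giving −½ ln(0.4309) = 0.420940.
1 − 2Q = 0.8906, giving −¼ ln(0.8906) = 0.028965.
d = 0.420940 + 0.028965 = 0.449905.
Under a molecular clock d = 2μt, so t = d/(2μ) = 0.449905 / (2 × 5.2 × 10^-10) = 432.60 million years.

432.60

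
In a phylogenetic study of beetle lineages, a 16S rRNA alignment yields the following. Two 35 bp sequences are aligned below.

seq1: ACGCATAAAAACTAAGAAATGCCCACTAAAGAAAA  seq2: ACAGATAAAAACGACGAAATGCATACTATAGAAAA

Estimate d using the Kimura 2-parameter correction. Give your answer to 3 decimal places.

0.233

Of 35 sites, 2 differences are transitions and 5 are transversions, so P = 2/35 ≈ 0.057143 and Q = 5/35 ≈ 0.142857.
Under the Kimura two-parameter model, d = −½ ln(1 − 2P − Q) − ¼ ln(1 − 2Q).
1 − 2P − Q = 0.742857, giving −½ ln(0.742857) = 0.148626.
1 − 2Q = 0.714286, giving −¼ ln(0.714286) = 0.084118.
d = 0.148626 + 0.084118 = 0.232744.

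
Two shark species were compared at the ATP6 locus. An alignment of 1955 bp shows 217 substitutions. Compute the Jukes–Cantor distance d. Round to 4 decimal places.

0.1201

p = 217/1955 ≈ 0.110997.
d = −(3/4) ln(1 − 4p/3) = −0.75 ln(1 − 0.147996) = −0.75 ln(0.852004)
  = −0.75 × (-0.160164) = 0.120123 substitutions/site.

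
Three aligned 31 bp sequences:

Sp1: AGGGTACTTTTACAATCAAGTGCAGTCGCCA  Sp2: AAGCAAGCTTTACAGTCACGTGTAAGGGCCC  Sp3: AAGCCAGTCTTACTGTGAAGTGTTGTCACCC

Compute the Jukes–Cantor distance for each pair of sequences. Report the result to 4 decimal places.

d(Sp1,Sp2) = 0.5445, d(Sp1,Sp3) = 0.5445, d(Sp2,Sp3) = 0.4806

Sp1–Sp2: 12/31 sites differ → p ≈ 0.387097, d = −0.75 ln(1 − 0.516129) = 0.544453 ≈ 0.5445.
Sp1–Sp3: 12/31 sites differ → p ≈ 0.387097, d = −0.75 ln(1 − 0.516129) = 0.544453 ≈ 0.5445.
Sp2–Sp3: 11/31 sites differ → p ≈ 0.354839, d = −0.75 ln(1 − 0.473119) = 0.480585 ≈ 0.4806.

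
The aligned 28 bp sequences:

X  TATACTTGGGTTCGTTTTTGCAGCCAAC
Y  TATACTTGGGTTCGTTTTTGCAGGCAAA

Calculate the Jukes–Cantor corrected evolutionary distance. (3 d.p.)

0.075

The sequences differ at 2 of 28 sites (24, 28), so p = 2/28 ≈ 0.071429.
d = −(3/4) ln(1 − 4p/3) = −0.75 ln(1 − 0.095239) = −0.75 ln(0.904761)
  = −0.75 × (-0.100084) = 0.075063 substitutions/site.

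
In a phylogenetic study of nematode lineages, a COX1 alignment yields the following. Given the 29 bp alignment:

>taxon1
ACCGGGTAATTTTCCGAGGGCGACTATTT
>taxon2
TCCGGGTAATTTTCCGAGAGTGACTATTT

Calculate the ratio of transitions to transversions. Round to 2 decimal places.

2.00

Transitions are A↔G and C↔T; transversions are all other mismatches.
Transitions: 2. Transversions: 1.
R = 2/1 = 2.00.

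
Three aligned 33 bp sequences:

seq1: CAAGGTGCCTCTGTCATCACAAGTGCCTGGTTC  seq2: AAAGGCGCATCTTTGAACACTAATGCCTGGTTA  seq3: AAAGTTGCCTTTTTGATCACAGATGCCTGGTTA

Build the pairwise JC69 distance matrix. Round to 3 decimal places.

d(seq1,seq2) = 0.339, d(seq1,seq3) = 0.293, d(seq2,seq3) = 0.249

seq1–seq2: 9/33 sites differ → p ≈ 0.272727, d = −0.75 ln(1 − 0.363636) = 0.338988 ≈ 0.339.
seq1–seq3: 8/33 sites differ → p ≈ 0.242424, d = −0.75 ln(1 − 0.323232) = 0.292820 ≈ 0.293.
seq2–seq3: 7/33 sites differ → p ≈ 0.212121, d = −0.75 ln(1 − 0.282828) = 0.249330 ≈ 0.249.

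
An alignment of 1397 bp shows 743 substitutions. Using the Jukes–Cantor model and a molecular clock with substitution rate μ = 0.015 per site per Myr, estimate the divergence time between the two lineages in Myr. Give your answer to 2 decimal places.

30.87

p = 743/1397 ≈ 0.531854.
d = −(3/4) ln(1 − 4p/3) = −0.75 ln(1 − 0.709139) = −0.75 ln(0.290861)
  = −0.75 × (-1.234910) = 0.926183 substitutions/site.
Under a molecular clock d = 2μt, so t = d/(2μ) = 0.926183 / (2 × 0.015) = 30.87 Myr.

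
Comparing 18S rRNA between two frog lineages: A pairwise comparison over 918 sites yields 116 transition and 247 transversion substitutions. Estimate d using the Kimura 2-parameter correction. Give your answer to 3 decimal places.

P = 116/918 ≈ 0.126362 and Q = 247/918 ≈ 0.269063.
Under the Kimura two-parameter model, d = −½ ln(1 − 2P − Q) − ¼ ln(1 − 2Q).
1 − 2P − Q = 0.478213, giving −½ ln(0.478213) = 0.368850.
1 − 2Q = 0.461874, giving −¼ ln(0.461874) = 0.193116.
d = 0.368850 + 0.193116 = 0.561966.

0.562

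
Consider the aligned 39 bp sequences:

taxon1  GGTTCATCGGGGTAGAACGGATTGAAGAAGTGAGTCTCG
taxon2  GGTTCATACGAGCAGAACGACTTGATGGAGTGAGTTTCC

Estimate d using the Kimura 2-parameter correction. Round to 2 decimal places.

Of 39 sites, 5 differences are transitions and 5 are transversions, so P = 5/39 ≈ 0.128205 and Q = 5/39 ≈ 0.128205.
Under the Kimura two-parameter model, d = −½ ln(1 − 2P − Q) − ¼ ln(1 − 2Q).
1 − 2P − Q = 0.615385, giving −½ ln(0.615385) = 0.242754.
1 − 2Q = 0.74359, giving −¼ ln(0.74359) = 0.074066.
d = 0.242754 + 0.074066 = 0.316820.

0.32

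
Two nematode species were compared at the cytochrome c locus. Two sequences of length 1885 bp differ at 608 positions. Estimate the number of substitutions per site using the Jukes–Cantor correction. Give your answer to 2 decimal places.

p = 608/1885 ≈ 0.322546.
d = −(3/4) ln(1 − 4p/3) = −0.75 ln(1 − 0.430061) = −0.75 ln(0.569939)
  = −0.75 × (-0.562226) = 0.421670 substitutions/site.

0.42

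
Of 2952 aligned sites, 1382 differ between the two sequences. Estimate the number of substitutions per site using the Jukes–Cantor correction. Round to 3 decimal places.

p = 1382/2952 ≈ 0.468157.
d = −(3/4) ln(1 − 4p/3) = −0.75 ln(1 − 0.624209) = −0.75 ln(0.375791)
  = −0.75 × (-0.978722) = 0.734042 substitutions/site.

0.734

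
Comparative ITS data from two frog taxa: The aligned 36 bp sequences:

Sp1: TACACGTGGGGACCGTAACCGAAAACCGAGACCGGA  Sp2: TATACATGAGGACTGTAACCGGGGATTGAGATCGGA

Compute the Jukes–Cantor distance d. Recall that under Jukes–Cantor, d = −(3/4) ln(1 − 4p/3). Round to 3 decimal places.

0.347

The sequences differ at 10 of 36 sites (3, 6, 9, 14, 22, 23, 24, 26, 27, 32), so p = 10/36 ≈ 0.277778.
d = −(3/4) ln(1 − 4p/3) = −0.75 ln(1 − 0.370371) = −0.75 ln(0.629629)
  = −0.75 × (-0.462625) = 0.346969 substitutions/site.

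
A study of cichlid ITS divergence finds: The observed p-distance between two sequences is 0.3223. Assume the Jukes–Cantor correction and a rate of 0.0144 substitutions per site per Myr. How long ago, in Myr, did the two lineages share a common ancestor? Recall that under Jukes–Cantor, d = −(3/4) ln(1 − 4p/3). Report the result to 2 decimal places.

14.63

d = −(3/4) ln(1 − 4p/3) = −0.75 ln(1 − 0.429733) = −0.75 ln(0.570267)
  = −0.75 × (-0.561651) = 0.421238 substitutions/site.
Under a molecular clock d = 2μt, so t = d/(2μ) = 0.421238 / (2 × 0.0144) = 14.63 Myr.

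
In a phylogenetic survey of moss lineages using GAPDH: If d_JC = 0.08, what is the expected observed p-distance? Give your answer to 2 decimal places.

0.08

p = (3/4)(1 − e^(−4d/3)) = 0.75 × (1 − e^(-0.106667)) = 0.75 × (1 − 0.898825) = 0.075881.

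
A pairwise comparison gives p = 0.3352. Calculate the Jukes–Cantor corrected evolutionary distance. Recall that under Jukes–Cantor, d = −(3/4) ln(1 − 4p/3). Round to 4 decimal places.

d = −(3/4) ln(1 − 4p/3) = −0.75 ln(1 − 0.446933) = −0.75 ln(0.553067)
  = −0.75 × (-0.592276) = 0.444207 substitutions/site.

0.4442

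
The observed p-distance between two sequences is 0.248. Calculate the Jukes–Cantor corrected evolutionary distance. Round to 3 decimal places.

0.301

d = −(3/4) ln(1 − 4p/3) = −0.75 ln(1 − 0.330667) = −0.75 ln(0.669333)
  = −0.75 × (-0.401474) = 0.301106 substitutions/site.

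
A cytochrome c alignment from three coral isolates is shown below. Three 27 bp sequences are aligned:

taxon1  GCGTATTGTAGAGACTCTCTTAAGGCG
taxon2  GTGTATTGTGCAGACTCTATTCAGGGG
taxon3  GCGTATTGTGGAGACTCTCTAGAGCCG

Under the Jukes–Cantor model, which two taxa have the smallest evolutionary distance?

taxon1–taxon2: 6/27 differ, p = 0.222, d = 0.264.
taxon1–taxon3: 4/27 differ, p = 0.148, d = 0.165.
taxon2–taxon3: 7/27 differ, p = 0.259, d = 0.318.
The smallest distance is between taxon1 and taxon3.

taxon1 and taxon3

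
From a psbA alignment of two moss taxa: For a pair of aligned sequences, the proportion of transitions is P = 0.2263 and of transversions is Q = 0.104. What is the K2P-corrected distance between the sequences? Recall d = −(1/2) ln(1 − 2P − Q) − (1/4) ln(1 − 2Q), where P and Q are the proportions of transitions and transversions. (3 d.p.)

Under the Kimura two-parameter model, d = −½ ln(1 − 2P − Q) − ¼ ln(1 − 2Q).
1 − 2P − Q = 0.4434, giving −½ ln(0.4434) = 0.406641.
1 − 2Q = 0.792, giving −¼ ln(0.792) = 0.058298.
d = 0.406641 + 0.058298 = 0.464939.

0.465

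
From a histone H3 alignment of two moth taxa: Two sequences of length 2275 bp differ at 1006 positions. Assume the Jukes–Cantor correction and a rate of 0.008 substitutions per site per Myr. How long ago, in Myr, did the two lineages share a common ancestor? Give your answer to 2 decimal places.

41.75

p = 1006/2275 ≈ 0.442198.
d = −(3/4) ln(1 − 4p/3) = −0.75 ln(1 − 0.589597) = −0.75 ln(0.410403)
  = −0.75 × (-0.890616) = 0.667962 substitutions/site.
Under a molecular clock d = 2μt, so t = d/(2μ) = 0.667962 / (2 × 0.008) = 41.75 Myr.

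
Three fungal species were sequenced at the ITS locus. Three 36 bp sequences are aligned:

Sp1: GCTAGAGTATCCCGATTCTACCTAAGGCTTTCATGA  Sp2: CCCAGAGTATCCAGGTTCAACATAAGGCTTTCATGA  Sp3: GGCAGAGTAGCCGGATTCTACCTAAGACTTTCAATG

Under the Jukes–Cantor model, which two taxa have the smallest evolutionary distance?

Sp1–Sp2: 6/36 differ, p = 0.167, d = 0.188.
Sp1–Sp3: 8/36 differ, p = 0.222, d = 0.264.
Sp2–Sp3: 11/36 differ, p = 0.306, d = 0.392.
The smallest distance is between Sp1 and Sp2.

Sp1 and Sp2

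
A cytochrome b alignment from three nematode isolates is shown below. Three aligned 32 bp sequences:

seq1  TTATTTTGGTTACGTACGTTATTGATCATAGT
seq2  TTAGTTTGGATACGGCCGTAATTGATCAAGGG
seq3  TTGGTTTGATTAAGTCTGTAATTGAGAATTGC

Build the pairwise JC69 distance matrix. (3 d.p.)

d(seq1,seq2) = 0.304, d(seq1,seq3) = 0.460, d(seq2,seq3) = 0.460

seq1–seq2: 8/32 sites differ → p = 0.25, d = −0.75 ln(1 − 0.333333) = 0.304098 ≈ 0.304.
seq1–seq3: 11/32 sites differ → p = 0.34375, d = −0.75 ln(1 − 0.458333) = 0.459828 ≈ 0.460.
seq2–seq3: 11/32 sites differ → p = 0.34375, d = −0.75 ln(1 − 0.458333) = 0.459828 ≈ 0.460.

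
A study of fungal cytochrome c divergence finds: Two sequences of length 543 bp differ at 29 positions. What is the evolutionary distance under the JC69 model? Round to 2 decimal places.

0.06

p = 29/543 ≈ 0.053407.
d = −(3/4) ln(1 − 4p/3) = −0.75 ln(1 − 0.071209) = −0.75 ln(0.928791)
  = −0.75 × (-0.073872) = 0.055404 substitutions/site.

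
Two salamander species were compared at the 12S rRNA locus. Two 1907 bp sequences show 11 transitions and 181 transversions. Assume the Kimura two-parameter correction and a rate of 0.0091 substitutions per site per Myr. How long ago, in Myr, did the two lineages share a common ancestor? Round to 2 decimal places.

P = 11/1907 ≈ 0.005768 and Q = 181/1907 ≈ 0.094913.
Under the Kimura two-parameter model, d = −½ ln(1 − 2P − Q) − ¼ ln(1 − 2Q).
1 − 2P − Q = 0.893551, giving −½ ln(0.893551) = 0.056276.
1 − 2Q = 0.810174, giving −¼ ln(0.810174) = 0.052627.
d = 0.056276 + 0.052627 = 0.108903.
Under a molecular clock d = 2μt, so t = d/(2μ) = 0.108903 / (2 × 0.0091) = 5.98 Myr.

5.98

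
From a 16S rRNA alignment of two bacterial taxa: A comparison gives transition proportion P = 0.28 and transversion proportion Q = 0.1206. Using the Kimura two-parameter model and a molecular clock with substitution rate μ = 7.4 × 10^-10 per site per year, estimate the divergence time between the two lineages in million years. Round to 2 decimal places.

432.20

Under the Kimura two-parameter model, d = −½ ln(1 − 2P − Q) − ¼ ln(1 − 2Q).
1 − 2P − Q = 0.3194, giving −½ ln(0.3194) = 0.570656.
1 − 2Q = 0.7588, giving −¼ ln(0.7588) = 0.069004.
d = 0.570656 + 0.069004 = 0.639660.
Under a molecular clock d = 2μt, so t = d/(2μ) = 0.639660 / (2 × 7.4 × 10^-10) = 432.20 million years.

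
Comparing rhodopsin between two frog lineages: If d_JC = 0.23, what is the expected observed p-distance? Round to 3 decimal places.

p = (3/4)(1 − e^(−4d/3)) = 0.75 × (1 − e^(-0.306667)) = 0.75 × (1 − 0.735896) = 0.198078.

0.198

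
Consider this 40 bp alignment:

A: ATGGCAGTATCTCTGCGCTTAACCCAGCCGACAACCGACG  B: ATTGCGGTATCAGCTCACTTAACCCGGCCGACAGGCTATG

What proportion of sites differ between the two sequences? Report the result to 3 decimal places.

0.300

The sequences differ at 12 of 40 positions.
p = 12/40 = 0.300.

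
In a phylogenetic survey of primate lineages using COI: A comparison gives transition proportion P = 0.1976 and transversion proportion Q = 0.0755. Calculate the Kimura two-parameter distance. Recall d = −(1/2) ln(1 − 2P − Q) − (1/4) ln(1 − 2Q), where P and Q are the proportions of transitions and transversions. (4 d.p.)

Under the Kimura two-parameter model, d = −½ ln(1 − 2P − Q) − ¼ ln(1 − 2Q).
1 − 2P − Q = 0.5293, giving −½ ln(0.5293) = 0.318100.
1 − 2Q = 0.849, giving −¼ ln(0.849) = 0.040924.
d = 0.318100 + 0.040924 = 0.359024.

0.3590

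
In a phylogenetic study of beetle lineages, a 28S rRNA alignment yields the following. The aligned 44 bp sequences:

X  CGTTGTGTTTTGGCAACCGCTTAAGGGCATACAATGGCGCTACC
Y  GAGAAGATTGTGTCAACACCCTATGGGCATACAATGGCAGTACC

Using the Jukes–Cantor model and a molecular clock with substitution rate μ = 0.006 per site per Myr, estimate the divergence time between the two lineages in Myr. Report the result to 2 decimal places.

37.88

The sequences differ at 15 of 44 sites, so p = 15/44 ≈ 0.340909.
d = −(3/4) ln(1 − 4p/3) = −0.75 ln(1 − 0.454545) = −0.75 ln(0.545455)
  = −0.75 × (-0.606135) = 0.454601 substitutions/site.
Under a molecular clock d = 2μt, so t = d/(2μ) = 0.454601 / (2 × 0.006) = 37.88 Myr.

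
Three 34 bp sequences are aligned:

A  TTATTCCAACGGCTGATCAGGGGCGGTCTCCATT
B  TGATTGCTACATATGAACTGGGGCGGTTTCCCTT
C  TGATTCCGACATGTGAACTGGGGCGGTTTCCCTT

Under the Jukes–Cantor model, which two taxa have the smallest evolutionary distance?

A–B: 10/34 differ, p = 0.294, d = 0.373.
A–C: 9/34 differ, p = 0.265, d = 0.326.
B–C: 3/34 differ, p = 0.088, d = 0.094.
The smallest distance is between B and C.

B and C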